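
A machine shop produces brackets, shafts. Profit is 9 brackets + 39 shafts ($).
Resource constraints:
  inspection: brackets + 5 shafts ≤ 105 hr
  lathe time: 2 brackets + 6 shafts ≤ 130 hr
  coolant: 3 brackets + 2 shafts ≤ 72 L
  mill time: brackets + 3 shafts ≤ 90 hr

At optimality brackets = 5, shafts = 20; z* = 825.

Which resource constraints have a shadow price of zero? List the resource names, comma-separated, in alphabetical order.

inspection: 105/105 (binding)
lathe time: 130/130 (binding)
coolant: 55/72 (slack 17)
mill time: 65/90 (slack 25)
By complementary slackness, a constraint with positive slack has shadow price 0 → coolant, mill time.

coolant, mill time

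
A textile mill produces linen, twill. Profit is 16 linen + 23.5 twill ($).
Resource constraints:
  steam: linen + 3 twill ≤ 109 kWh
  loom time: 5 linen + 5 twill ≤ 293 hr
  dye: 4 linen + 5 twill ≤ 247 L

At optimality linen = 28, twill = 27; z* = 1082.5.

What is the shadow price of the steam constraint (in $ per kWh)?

2

Binding: steam and dye. Non-binding: loom time (18 unused).
Since loom time is not tight, its dual is 0.
The binding rows give the dual system: 1·y_steam + 4·y_dye = 16 and 3·y_steam + 5·y_dye = 23.5.
→ y_steam = 2 and y_dye = 3.5.
Shadow price of steam = 2.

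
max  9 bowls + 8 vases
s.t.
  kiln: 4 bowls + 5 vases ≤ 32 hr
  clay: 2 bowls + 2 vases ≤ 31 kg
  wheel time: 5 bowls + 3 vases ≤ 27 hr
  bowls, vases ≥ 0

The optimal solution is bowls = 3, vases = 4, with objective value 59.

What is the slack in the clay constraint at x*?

clay used = 2·3 + 2·4 = 14; slack = 31 − 14 = 17.

17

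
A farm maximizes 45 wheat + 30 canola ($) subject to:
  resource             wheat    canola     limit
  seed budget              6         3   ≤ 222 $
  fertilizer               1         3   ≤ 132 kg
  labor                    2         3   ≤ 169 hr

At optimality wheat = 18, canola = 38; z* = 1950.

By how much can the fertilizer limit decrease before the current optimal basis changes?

95

Binding constraints: seed budget, fertilizer. The basis is B = [[6,3],[1,3]] with det 15.
Per unit decrease in fertilizer, x* moves by d = (0.2, -0.4).
The basis stays optimal until canola reaches 0; allowable decrease = 95 kg.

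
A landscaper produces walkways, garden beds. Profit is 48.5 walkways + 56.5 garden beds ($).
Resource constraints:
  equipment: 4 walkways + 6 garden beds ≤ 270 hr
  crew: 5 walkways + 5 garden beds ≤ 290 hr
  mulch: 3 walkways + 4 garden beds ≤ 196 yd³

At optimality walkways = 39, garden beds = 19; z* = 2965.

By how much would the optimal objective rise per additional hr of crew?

6.5

Check each constraint at x*: equipment 270/270 (tight); crew 290/290 (tight); mulch 193/196 (slack 3).
Slack constraints have shadow price 0 (complementary slackness).
From A_Bᵀ y = c: 4·y_equipment + 5·y_crew = 48.5; 6·y_equipment + 5·y_crew = 56.5.
Solving: y_equipment = 4, y_crew = 6.5.
Shadow price of crew = 6.5.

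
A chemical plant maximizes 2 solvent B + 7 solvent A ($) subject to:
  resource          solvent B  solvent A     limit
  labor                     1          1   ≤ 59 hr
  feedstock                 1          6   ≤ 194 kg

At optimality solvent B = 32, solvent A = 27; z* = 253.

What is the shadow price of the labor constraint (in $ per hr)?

At the optimum: labor uses 59 of 59 (binding); feedstock uses 194 of 194 (binding).
From A_Bᵀ y = c: 1·y_labor + 1·y_feedstock = 2; 1·y_labor + 6·y_feedstock = 7.
This yields shadow prices y_labor = 1, y_feedstock = 1.
Shadow price of labor = 1.

1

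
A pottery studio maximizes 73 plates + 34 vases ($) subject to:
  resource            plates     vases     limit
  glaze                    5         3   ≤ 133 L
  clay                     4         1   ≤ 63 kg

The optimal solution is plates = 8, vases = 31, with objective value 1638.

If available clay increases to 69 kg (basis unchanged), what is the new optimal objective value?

Check each constraint at x*: glaze 133/133 (tight); clay 63/63 (tight).
Dual feasibility on the basic columns requires 5·y_glaze + 4·y_clay = 73, 3·y_glaze + 1·y_clay = 34.
→ y_glaze = 9 and y_clay = 7.
Δz = y_clay·Δb = 7 × (6) = 42, so new z* = 1638 + 42 = 1680.

1680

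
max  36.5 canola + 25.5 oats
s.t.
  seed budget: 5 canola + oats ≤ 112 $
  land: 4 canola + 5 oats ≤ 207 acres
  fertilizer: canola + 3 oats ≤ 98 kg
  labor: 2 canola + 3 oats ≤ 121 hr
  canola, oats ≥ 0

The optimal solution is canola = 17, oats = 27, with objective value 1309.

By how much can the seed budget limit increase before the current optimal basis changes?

8

Binding constraints: seed budget, fertilizer. The basis is B = [[5,1],[1,3]] with det 14.
Per unit increase in seed budget, x* moves by d = (0.2143, -0.0714).
The basis stays optimal until land becomes binding; allowable increase = 8 $.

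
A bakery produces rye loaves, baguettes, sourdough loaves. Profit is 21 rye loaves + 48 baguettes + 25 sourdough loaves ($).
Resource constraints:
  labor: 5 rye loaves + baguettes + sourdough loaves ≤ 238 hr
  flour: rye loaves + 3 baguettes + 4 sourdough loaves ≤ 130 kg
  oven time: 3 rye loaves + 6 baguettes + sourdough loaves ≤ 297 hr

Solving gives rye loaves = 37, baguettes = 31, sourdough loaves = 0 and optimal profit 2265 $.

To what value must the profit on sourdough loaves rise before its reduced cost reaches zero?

Binding: flour and oven time. Non-binding: labor (22 unused).
Since labor is not tight, its dual is 0.
Dual feasibility on the basic columns requires 1·y_flour + 3·y_oven time = 21, 3·y_flour + 6·y_oven time = 48.
Solving: y_flour = 6, y_oven time = 5.
sourdough loaves enters the basis when its profit ≥ yᵀa₃ = 6·4 + 5·1 = 29.

29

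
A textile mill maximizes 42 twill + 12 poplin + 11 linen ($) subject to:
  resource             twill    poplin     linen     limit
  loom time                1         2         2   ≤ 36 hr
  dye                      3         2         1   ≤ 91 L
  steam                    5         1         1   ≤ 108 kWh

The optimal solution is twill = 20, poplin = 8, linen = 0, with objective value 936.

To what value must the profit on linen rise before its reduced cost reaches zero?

At the optimum: loom time uses 36 of 36 (binding); dye uses 76 of 91 (slack = 15); steam uses 108 of 108 (binding).
By complementary slackness, y = 0 for the non-binding constraint.
From A_Bᵀ y = c: 1·y_loom time + 5·y_steam = 42; 2·y_loom time + 1·y_steam = 12.
This yields shadow prices y_loom time = 2, y_steam = 8.
linen enters the basis when its profit ≥ yᵀa₃ = 2·2 + 8·1 = 12.

12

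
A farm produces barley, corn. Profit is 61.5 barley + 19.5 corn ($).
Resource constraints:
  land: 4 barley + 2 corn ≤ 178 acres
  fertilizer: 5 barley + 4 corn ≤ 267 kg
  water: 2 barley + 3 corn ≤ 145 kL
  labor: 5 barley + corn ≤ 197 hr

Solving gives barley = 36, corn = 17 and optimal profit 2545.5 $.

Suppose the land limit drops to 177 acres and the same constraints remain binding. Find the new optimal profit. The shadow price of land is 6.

2539.5

Δb = -1, so new z* = 2545.5 + (6)·(-1) = 2545.5 − 6 = 2539.5.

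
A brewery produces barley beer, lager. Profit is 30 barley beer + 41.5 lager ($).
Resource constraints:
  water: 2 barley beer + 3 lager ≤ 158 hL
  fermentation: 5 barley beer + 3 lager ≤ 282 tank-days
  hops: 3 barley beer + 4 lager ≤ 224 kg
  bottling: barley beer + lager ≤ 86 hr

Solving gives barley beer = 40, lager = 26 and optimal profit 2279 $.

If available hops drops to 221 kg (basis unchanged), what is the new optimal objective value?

2258

Check each constraint at x*: water 158/158 (tight); fermentation 278/282 (slack 4); hops 224/224 (tight); bottling 66/86 (slack 20).
Since fermentation, bottling are not tight, their duals are 0.
The binding rows give the dual system: 2·y_water + 3·y_hops = 30 and 3·y_water + 4·y_hops = 41.5.
This yields shadow prices y_water = 4.5, y_hops = 7.
Δz = y_hops·Δb = 7 × (-3) = -21, so new z* = 2279 − 21 = 2258.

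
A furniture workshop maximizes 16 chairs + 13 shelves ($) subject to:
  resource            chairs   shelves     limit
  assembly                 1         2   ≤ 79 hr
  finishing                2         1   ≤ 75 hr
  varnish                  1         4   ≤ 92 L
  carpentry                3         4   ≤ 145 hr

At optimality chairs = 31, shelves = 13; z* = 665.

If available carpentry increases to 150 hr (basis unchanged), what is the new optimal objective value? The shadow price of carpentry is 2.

Δb = 5, so new z* = 665 + (2)·(5) = 665 + 10 = 675.

675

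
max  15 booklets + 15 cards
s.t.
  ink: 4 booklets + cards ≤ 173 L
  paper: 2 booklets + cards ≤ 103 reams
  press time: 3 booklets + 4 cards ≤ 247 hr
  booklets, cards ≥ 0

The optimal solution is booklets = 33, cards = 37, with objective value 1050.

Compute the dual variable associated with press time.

Binding: paper and press time. Non-binding: ink (4 unused).
Slack constraints have shadow price 0 (complementary slackness).
Dual feasibility on the basic columns requires 2·y_paper + 3·y_press time = 15, 1·y_paper + 4·y_press time = 15.
Solving: y_paper = 3, y_press time = 3.
Shadow price of press time = 3.

3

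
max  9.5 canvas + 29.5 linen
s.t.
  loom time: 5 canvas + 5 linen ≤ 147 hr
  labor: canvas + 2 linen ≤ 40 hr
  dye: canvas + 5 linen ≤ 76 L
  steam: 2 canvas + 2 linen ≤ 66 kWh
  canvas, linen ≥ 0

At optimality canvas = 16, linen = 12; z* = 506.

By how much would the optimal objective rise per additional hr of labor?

Binding: labor and dye. Non-binding: loom time (7 unused), steam (10 unused).
By complementary slackness, y = 0 for the non-binding constraints.
Dual feasibility on the basic columns requires 1·y_labor + 1·y_dye = 9.5, 2·y_labor + 5·y_dye = 29.5.
This yields shadow prices y_labor = 6, y_dye = 3.5.
Shadow price of labor = 6.

6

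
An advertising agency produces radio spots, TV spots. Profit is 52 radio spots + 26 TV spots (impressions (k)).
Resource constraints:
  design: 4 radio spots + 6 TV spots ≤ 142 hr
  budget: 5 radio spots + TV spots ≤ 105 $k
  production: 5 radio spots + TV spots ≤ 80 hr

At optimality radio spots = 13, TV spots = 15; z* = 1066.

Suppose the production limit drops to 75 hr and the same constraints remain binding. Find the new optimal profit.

1026

Binding: design and production. Non-binding: budget (25 unused).
Since budget is not tight, its dual is 0.
Dual feasibility on the basic columns requires 4·y_design + 5·y_production = 52, 6·y_design + 1·y_production = 26.
Solving: y_design = 3, y_production = 8.
Δz = y_production·Δb = 8 × (-5) = -40, so new z* = 1066 − 40 = 1026.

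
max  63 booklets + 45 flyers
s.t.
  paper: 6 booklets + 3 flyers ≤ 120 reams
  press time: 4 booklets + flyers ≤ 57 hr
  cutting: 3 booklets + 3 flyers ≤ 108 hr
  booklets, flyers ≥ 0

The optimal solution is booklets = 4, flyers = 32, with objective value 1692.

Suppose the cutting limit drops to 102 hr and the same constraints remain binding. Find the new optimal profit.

At the optimum: paper uses 120 of 120 (binding); press time uses 48 of 57 (slack = 9); cutting uses 108 of 108 (binding).
Slack constraints have shadow price 0 (complementary slackness).
From A_Bᵀ y = c: 6·y_paper + 3·y_cutting = 63; 3·y_paper + 3·y_cutting = 45.
Solving: y_paper = 6, y_cutting = 9.
Δz = y_cutting·Δb = 9 × (-6) = -54, so new z* = 1692 − 54 = 1638.

1638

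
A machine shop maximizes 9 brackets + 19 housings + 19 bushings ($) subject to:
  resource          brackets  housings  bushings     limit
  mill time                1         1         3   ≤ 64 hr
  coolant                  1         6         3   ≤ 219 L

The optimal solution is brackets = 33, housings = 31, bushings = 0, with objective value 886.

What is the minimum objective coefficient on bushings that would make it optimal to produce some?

27

At the optimum: mill time uses 64 of 64 (binding); coolant uses 219 of 219 (binding).
From A_Bᵀ y = c: 1·y_mill time + 1·y_coolant = 9; 1·y_mill time + 6·y_coolant = 19.
Solving: y_mill time = 7, y_coolant = 2.
bushings enters the basis when its profit ≥ yᵀa₃ = 7·3 + 2·3 = 27.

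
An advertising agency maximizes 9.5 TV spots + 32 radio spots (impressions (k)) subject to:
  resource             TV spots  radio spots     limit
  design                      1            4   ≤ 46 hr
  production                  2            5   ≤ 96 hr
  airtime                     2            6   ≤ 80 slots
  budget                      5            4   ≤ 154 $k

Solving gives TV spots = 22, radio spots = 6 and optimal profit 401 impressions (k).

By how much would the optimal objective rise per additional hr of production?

Check each constraint at x*: design 46/46 (tight); production 74/96 (slack 22); airtime 80/80 (tight); budget 134/154 (slack 20).
Since production, budget are not tight, their duals are 0.
Dual feasibility on the basic columns requires 1·y_design + 2·y_airtime = 9.5, 4·y_design + 6·y_airtime = 32.
Solving: y_design = 3.5, y_airtime = 3.
Shadow price of production = 0.

0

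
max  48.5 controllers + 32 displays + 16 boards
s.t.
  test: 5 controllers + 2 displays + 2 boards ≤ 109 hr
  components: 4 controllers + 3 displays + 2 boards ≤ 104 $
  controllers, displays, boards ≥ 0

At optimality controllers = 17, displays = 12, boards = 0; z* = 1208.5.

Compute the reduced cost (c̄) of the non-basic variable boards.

-7

At the optimum: test uses 109 of 109 (binding); components uses 104 of 104 (binding).
Dual feasibility on the basic columns requires 5·y_test + 4·y_components = 48.5, 2·y_test + 3·y_components = 32.
Solving: y_test = 2.5, y_components = 9.
Reduced cost of boards: c₃ − yᵀa₃ = 16 − (2.5·2 + 9·2) = 16 − 23 = -7.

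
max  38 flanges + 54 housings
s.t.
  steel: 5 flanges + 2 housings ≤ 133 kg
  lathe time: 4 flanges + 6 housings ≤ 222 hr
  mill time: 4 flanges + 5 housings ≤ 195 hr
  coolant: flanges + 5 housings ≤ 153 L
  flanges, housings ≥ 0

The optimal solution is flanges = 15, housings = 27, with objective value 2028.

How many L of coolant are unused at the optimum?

coolant used = 1·15 + 5·27 = 150; slack = 153 − 150 = 3.

3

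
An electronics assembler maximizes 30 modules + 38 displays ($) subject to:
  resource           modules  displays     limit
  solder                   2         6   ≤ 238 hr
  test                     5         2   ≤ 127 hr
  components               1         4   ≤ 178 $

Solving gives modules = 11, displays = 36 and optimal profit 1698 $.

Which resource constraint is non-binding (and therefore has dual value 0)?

solder: 238/238 (binding)
test: 127/127 (binding)
components: 155/178 (slack 23)
By complementary slackness, a constraint with positive slack has shadow price 0 → components.

components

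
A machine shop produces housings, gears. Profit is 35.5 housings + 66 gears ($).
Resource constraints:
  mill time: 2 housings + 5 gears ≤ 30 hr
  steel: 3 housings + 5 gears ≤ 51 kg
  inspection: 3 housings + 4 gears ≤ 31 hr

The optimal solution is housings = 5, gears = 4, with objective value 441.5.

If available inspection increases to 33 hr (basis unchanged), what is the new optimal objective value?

Check each constraint at x*: mill time 30/30 (tight); steel 35/51 (slack 16); inspection 31/31 (tight).
Slack constraints have shadow price 0 (complementary slackness).
From A_Bᵀ y = c: 2·y_mill time + 3·y_inspection = 35.5; 5·y_mill time + 4·y_inspection = 66.
Solving: y_mill time = 8, y_inspection = 6.5.
Δz = y_inspection·Δb = 6.5 × (2) = 13, so new z* = 441.5 + 13 = 454.5.

454.5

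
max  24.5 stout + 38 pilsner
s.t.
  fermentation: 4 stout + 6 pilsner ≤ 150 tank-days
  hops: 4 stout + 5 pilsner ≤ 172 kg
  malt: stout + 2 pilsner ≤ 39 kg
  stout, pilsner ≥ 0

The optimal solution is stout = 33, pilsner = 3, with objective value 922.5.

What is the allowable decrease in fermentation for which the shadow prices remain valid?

33

Binding constraints: fermentation, malt. The basis is B = [[4,6],[1,2]] with det 2.
Per unit decrease in fermentation, x* moves by d = (-1, 0.5).
The basis stays optimal until stout reaches 0; allowable decrease = 33 tank-days.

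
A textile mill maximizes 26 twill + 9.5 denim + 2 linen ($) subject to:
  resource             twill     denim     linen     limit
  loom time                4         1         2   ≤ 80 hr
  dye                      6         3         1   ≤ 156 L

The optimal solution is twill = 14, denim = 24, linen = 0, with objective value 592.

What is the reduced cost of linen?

At the optimum: loom time uses 80 of 80 (binding); dye uses 156 of 156 (binding).
Dual feasibility on the basic columns requires 4·y_loom time + 6·y_dye = 26, 1·y_loom time + 3·y_dye = 9.5.
Solving: y_loom time = 3.5, y_dye = 2.
Reduced cost of linen: c₃ − yᵀa₃ = 2 − (3.5·2 + 2·1) = 2 − 9 = -7.

-7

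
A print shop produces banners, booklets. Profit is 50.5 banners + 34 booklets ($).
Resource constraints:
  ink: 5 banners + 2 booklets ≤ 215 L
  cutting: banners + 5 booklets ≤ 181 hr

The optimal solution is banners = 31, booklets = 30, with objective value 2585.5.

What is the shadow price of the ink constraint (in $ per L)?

At the optimum: ink uses 215 of 215 (binding); cutting uses 181 of 181 (binding).
The binding rows give the dual system: 5·y_ink + 1·y_cutting = 50.5 and 2·y_ink + 5·y_cutting = 34.
Solving: y_ink = 9.5, y_cutting = 3.
Shadow price of ink = 9.5.

9.5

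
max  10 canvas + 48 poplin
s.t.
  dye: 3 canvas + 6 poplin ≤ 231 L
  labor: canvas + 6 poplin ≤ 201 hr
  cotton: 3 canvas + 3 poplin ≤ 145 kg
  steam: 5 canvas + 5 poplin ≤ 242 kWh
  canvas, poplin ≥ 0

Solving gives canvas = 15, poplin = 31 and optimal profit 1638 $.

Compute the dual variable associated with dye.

1

Check each constraint at x*: dye 231/231 (tight); labor 201/201 (tight); cotton 138/145 (slack 7); steam 230/242 (slack 12).
Since cotton, steam are not tight, their duals are 0.
The binding rows give the dual system: 3·y_dye + 1·y_labor = 10 and 6·y_dye + 6·y_labor = 48.
Solving: y_dye = 1, y_labor = 7.
Shadow price of dye = 1.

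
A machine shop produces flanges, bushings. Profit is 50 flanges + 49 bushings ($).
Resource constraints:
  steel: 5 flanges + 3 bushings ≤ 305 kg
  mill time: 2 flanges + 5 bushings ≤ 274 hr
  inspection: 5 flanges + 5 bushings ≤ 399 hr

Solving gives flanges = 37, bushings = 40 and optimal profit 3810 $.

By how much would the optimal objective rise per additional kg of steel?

At the optimum: steel uses 305 of 305 (binding); mill time uses 274 of 274 (binding); inspection uses 385 of 399 (slack = 14).
Since inspection is not tight, its dual is 0.
From A_Bᵀ y = c: 5·y_steel + 2·y_mill time = 50; 3·y_steel + 5·y_mill time = 49.
This yields shadow prices y_steel = 8, y_mill time = 5.
Shadow price of steel = 8.

8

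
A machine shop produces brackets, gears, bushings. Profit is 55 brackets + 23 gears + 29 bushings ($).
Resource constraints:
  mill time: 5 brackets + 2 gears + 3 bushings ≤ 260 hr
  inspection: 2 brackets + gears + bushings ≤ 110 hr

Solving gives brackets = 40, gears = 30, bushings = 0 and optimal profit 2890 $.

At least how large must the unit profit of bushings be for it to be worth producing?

At the optimum: mill time uses 260 of 260 (binding); inspection uses 110 of 110 (binding).
From A_Bᵀ y = c: 5·y_mill time + 2·y_inspection = 55; 2·y_mill time + 1·y_inspection = 23.
This yields shadow prices y_mill time = 9, y_inspection = 5.
bushings enters the basis when its profit ≥ yᵀa₃ = 9·3 + 5·1 = 32.

32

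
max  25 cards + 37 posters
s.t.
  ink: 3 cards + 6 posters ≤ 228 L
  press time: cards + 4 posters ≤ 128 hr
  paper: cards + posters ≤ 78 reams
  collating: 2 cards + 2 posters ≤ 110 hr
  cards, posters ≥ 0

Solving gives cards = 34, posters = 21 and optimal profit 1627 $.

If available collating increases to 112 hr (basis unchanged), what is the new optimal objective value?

Binding: ink and collating. Non-binding: press time (10 unused), paper (23 unused).
Since press time, paper are not tight, their duals are 0.
The binding rows give the dual system: 3·y_ink + 2·y_collating = 25 and 6·y_ink + 2·y_collating = 37.
This yields shadow prices y_ink = 4, y_collating = 6.5.
Δz = y_collating·Δb = 6.5 × (2) = 13, so new z* = 1627 + 13 = 1640.

1640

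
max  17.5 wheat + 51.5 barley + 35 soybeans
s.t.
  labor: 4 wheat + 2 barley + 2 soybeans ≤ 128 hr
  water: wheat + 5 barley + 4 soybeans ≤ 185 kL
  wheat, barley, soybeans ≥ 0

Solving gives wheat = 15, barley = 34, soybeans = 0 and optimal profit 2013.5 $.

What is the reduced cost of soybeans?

Both labor and water are binding at x*.
From A_Bᵀ y = c: 4·y_labor + 1·y_water = 17.5; 2·y_labor + 5·y_water = 51.5.
→ y_labor = 2 and y_water = 9.5.
Reduced cost of soybeans: c₃ − yᵀa₃ = 35 − (2·2 + 9.5·4) = 35 − 42 = -7.

-7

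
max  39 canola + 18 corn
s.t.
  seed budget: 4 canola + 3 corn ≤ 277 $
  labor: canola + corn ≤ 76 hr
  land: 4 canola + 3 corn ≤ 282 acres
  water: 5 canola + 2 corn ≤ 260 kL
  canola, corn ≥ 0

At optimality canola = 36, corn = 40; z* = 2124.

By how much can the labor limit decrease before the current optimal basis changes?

24

Binding constraints: labor, water. The basis is B = [[1,1],[5,2]] with det -3.
Per unit decrease in labor, x* moves by d = (0.6667, -1.6667).
The basis stays optimal until corn reaches 0; allowable decrease = 24 hr.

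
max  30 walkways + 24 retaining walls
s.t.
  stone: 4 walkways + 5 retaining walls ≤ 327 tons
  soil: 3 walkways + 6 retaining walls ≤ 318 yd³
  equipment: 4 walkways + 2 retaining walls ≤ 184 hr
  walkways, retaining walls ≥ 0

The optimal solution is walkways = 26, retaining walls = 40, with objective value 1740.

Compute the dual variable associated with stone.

At the optimum: stone uses 304 of 327 (slack = 23); soil uses 318 of 318 (binding); equipment uses 184 of 184 (binding).
Slack constraints have shadow price 0 (complementary slackness).
From A_Bᵀ y = c: 3·y_soil + 4·y_equipment = 30; 6·y_soil + 2·y_equipment = 24.
This yields shadow prices y_soil = 2, y_equipment = 6.
Shadow price of stone = 0.

0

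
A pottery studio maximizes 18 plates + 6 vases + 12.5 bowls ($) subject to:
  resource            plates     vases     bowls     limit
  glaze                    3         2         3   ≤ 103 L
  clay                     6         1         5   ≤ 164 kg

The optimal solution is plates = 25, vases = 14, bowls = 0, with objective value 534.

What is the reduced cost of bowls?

-3.5

At the optimum: glaze uses 103 of 103 (binding); clay uses 164 of 164 (binding).
From A_Bᵀ y = c: 3·y_glaze + 6·y_clay = 18; 2·y_glaze + 1·y_clay = 6.
→ y_glaze = 2 and y_clay = 2.
Reduced cost of bowls: c₃ − yᵀa₃ = 12.5 − (2·3 + 2·5) = 12.5 − 16 = -3.5.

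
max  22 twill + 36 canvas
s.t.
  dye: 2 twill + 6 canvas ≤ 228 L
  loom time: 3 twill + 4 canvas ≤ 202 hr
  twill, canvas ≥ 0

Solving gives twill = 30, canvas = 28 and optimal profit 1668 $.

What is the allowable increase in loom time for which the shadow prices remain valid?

Binding constraints: dye, loom time. The basis is B = [[2,6],[3,4]] with det -10.
Per unit increase in loom time, x* moves by d = (0.6, -0.2).
The basis stays optimal until canvas reaches 0; allowable increase = 140 hr.

140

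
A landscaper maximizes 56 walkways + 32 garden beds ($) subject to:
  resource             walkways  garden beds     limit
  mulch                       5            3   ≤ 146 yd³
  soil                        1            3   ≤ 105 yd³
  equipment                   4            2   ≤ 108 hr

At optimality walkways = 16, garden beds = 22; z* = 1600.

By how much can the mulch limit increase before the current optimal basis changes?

Binding constraints: mulch, equipment. The basis is B = [[5,3],[4,2]] with det -2.
Per unit increase in mulch, x* moves by d = (-1, 2).
The basis stays optimal until soil becomes binding; allowable increase = 4.6 yd³.

4.6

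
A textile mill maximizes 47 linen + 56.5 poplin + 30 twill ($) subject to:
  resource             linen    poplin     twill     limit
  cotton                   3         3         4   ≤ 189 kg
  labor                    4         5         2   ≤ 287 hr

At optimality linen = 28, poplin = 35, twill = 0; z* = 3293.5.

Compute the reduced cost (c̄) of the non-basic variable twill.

-1

At the optimum: cotton uses 189 of 189 (binding); labor uses 287 of 287 (binding).
From A_Bᵀ y = c: 3·y_cotton + 4·y_labor = 47; 3·y_cotton + 5·y_labor = 56.5.
→ y_cotton = 3 and y_labor = 9.5.
Reduced cost of twill: c₃ − yᵀa₃ = 30 − (3·4 + 9.5·2) = 30 − 31 = -1.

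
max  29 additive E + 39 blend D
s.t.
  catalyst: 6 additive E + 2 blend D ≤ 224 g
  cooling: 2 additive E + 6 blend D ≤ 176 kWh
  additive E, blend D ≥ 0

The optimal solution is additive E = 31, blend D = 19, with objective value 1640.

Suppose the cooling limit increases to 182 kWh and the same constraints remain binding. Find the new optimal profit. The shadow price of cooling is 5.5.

1673

Δb = 6, so new z* = 1640 + (5.5)·(6) = 1640 + 33 = 1673.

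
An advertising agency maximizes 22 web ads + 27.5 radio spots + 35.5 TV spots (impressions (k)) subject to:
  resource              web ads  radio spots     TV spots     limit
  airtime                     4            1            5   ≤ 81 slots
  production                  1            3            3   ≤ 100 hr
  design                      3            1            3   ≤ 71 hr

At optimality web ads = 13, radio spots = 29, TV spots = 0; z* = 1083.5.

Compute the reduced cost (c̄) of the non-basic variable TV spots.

-6

Check each constraint at x*: airtime 81/81 (tight); production 100/100 (tight); design 68/71 (slack 3).
Since design is not tight, its dual is 0.
Dual feasibility on the basic columns requires 4·y_airtime + 1·y_production = 22, 1·y_airtime + 3·y_production = 27.5.
This yields shadow prices y_airtime = 3.5, y_production = 8.
Reduced cost of TV spots: c₃ − yᵀa₃ = 35.5 − (3.5·5 + 8·3) = 35.5 − 41.5 = -6.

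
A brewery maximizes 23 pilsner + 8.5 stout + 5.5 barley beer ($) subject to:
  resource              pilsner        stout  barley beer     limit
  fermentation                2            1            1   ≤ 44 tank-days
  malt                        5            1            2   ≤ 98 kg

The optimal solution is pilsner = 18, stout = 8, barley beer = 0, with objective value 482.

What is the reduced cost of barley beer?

-5

Check each constraint at x*: fermentation 44/44 (tight); malt 98/98 (tight).
The binding rows give the dual system: 2·y_fermentation + 5·y_malt = 23 and 1·y_fermentation + 1·y_malt = 8.5.
This yields shadow prices y_fermentation = 6.5, y_malt = 2.
Reduced cost of barley beer: c₃ − yᵀa₃ = 5.5 − (6.5·1 + 2·2) = 5.5 − 10.5 = -5.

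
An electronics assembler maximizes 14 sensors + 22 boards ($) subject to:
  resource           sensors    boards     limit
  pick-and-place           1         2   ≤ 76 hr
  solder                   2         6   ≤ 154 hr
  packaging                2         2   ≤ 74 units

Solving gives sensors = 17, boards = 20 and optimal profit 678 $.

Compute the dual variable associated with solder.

2

Check each constraint at x*: pick-and-place 57/76 (slack 19); solder 154/154 (tight); packaging 74/74 (tight).
By complementary slackness, y = 0 for the non-binding constraint.
From A_Bᵀ y = c: 2·y_solder + 2·y_packaging = 14; 6·y_solder + 2·y_packaging = 22.
This yields shadow prices y_solder = 2, y_packaging = 5.
Shadow price of solder = 2.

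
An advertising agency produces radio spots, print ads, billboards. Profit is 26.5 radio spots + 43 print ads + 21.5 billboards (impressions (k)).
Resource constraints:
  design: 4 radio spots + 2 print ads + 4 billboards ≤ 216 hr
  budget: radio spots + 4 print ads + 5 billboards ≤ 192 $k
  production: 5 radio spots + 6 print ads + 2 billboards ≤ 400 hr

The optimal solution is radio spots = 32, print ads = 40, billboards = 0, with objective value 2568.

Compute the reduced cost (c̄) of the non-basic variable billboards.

Check each constraint at x*: design 208/216 (slack 8); budget 192/192 (tight); production 400/400 (tight).
Since design is not tight, its dual is 0.
Dual feasibility on the basic columns requires 1·y_budget + 5·y_production = 26.5, 4·y_budget + 6·y_production = 43.
→ y_budget = 4 and y_production = 4.5.
Reduced cost of billboards: c₃ − yᵀa₃ = 21.5 − (4·5 + 4.5·2) = 21.5 − 29 = -7.5.

-7.5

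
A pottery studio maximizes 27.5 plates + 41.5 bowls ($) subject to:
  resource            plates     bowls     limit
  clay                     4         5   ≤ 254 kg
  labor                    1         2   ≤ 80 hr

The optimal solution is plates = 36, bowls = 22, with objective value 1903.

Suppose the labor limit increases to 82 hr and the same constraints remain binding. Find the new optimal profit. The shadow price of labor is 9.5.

Δb = 2, so new z* = 1903 + (9.5)·(2) = 1903 + 19 = 1922.

1922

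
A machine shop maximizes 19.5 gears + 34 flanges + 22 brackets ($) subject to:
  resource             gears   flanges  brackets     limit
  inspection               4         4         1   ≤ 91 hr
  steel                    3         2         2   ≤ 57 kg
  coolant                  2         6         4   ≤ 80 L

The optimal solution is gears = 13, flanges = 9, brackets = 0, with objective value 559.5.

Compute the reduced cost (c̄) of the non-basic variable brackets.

Check each constraint at x*: inspection 88/91 (slack 3); steel 57/57 (tight); coolant 80/80 (tight).
Since inspection is not tight, its dual is 0.
Dual feasibility on the basic columns requires 3·y_steel + 2·y_coolant = 19.5, 2·y_steel + 6·y_coolant = 34.
→ y_steel = 3.5 and y_coolant = 4.5.
Reduced cost of brackets: c₃ − yᵀa₃ = 22 − (3.5·2 + 4.5·4) = 22 − 25 = -3.

-3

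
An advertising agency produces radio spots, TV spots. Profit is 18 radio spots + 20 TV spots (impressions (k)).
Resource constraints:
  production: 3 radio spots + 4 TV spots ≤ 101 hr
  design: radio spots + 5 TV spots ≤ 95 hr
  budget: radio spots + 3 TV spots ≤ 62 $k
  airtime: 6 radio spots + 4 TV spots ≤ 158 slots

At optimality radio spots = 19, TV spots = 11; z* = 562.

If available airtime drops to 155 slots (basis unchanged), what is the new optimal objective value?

Binding: production and airtime. Non-binding: design (21 unused), budget (10 unused).
Since design, budget are not tight, their duals are 0.
Dual feasibility on the basic columns requires 3·y_production + 6·y_airtime = 18, 4·y_production + 4·y_airtime = 20.
This yields shadow prices y_production = 4, y_airtime = 1.
Δz = y_airtime·Δb = 1 × (-3) = -3, so new z* = 562 − 3 = 559.

559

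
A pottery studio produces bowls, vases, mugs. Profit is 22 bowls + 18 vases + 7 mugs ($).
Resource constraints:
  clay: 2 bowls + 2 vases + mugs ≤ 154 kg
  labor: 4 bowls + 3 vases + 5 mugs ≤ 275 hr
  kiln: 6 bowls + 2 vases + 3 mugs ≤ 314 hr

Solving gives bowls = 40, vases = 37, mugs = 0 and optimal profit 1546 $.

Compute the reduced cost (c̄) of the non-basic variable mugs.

At the optimum: clay uses 154 of 154 (binding); labor uses 271 of 275 (slack = 4); kiln uses 314 of 314 (binding).
Slack constraints have shadow price 0 (complementary slackness).
The binding rows give the dual system: 2·y_clay + 6·y_kiln = 22 and 2·y_clay + 2·y_kiln = 18.
This yields shadow prices y_clay = 8, y_kiln = 1.
Reduced cost of mugs: c₃ − yᵀa₃ = 7 − (8·1 + 1·3) = 7 − 11 = -4.

-4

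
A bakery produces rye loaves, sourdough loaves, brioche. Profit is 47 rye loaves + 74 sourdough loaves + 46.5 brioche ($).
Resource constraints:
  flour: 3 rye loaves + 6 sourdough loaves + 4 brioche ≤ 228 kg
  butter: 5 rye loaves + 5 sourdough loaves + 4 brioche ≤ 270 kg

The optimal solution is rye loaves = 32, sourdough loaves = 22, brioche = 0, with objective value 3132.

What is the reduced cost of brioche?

-5.5

Check each constraint at x*: flour 228/228 (tight); butter 270/270 (tight).
The binding rows give the dual system: 3·y_flour + 5·y_butter = 47 and 6·y_flour + 5·y_butter = 74.
Solving: y_flour = 9, y_butter = 4.
Reduced cost of brioche: c₃ − yᵀa₃ = 46.5 − (9·4 + 4·4) = 46.5 − 52 = -5.5.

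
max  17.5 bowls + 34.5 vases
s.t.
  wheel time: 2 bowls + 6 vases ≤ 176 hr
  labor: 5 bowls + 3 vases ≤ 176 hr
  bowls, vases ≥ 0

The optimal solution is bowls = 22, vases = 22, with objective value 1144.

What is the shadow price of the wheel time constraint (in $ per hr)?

5

At the optimum: wheel time uses 176 of 176 (binding); labor uses 176 of 176 (binding).
Dual feasibility on the basic columns requires 2·y_wheel time + 5·y_labor = 17.5, 6·y_wheel time + 3·y_labor = 34.5.
Solving: y_wheel time = 5, y_labor = 1.5.
Shadow price of wheel time = 5.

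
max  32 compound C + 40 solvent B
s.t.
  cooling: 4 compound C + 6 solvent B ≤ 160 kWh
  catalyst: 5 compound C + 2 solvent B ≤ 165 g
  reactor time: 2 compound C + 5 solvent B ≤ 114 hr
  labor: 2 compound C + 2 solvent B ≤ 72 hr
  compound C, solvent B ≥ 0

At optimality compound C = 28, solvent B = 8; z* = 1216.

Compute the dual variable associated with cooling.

4

Check each constraint at x*: cooling 160/160 (tight); catalyst 156/165 (slack 9); reactor time 96/114 (slack 18); labor 72/72 (tight).
Slack constraints have shadow price 0 (complementary slackness).
Dual feasibility on the basic columns requires 4·y_cooling + 2·y_labor = 32, 6·y_cooling + 2·y_labor = 40.
→ y_cooling = 4 and y_labor = 8.
Shadow price of cooling = 4.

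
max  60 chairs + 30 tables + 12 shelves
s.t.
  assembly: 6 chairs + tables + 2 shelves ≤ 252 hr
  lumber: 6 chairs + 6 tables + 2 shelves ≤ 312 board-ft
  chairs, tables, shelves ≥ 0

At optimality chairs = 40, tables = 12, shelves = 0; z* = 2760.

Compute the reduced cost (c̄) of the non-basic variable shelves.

Both assembly and lumber are binding at x*.
From A_Bᵀ y = c: 6·y_assembly + 6·y_lumber = 60; 1·y_assembly + 6·y_lumber = 30.
This yields shadow prices y_assembly = 6, y_lumber = 4.
Reduced cost of shelves: c₃ − yᵀa₃ = 12 − (6·2 + 4·2) = 12 − 20 = -8.

-8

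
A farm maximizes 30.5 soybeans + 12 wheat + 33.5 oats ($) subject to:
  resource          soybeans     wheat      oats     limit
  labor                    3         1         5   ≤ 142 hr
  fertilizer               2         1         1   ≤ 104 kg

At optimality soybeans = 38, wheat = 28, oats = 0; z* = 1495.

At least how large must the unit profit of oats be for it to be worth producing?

Check each constraint at x*: labor 142/142 (tight); fertilizer 104/104 (tight).
From A_Bᵀ y = c: 3·y_labor + 2·y_fertilizer = 30.5; 1·y_labor + 1·y_fertilizer = 12.
This yields shadow prices y_labor = 6.5, y_fertilizer = 5.5.
oats enters the basis when its profit ≥ yᵀa₃ = 6.5·5 + 5.5·1 = 38.

38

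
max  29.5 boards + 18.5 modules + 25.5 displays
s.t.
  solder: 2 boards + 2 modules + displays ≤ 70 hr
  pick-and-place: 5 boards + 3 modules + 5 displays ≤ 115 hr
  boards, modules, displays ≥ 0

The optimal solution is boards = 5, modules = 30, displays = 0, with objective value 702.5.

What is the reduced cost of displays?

-3

Check each constraint at x*: solder 70/70 (tight); pick-and-place 115/115 (tight).
From A_Bᵀ y = c: 2·y_solder + 5·y_pick-and-place = 29.5; 2·y_solder + 3·y_pick-and-place = 18.5.
This yields shadow prices y_solder = 1, y_pick-and-place = 5.5.
Reduced cost of displays: c₃ − yᵀa₃ = 25.5 − (1·1 + 5.5·5) = 25.5 − 28.5 = -3.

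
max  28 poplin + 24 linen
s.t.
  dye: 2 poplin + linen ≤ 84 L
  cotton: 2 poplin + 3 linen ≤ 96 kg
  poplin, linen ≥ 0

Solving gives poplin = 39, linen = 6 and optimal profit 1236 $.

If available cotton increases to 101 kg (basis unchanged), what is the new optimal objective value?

At the optimum: dye uses 84 of 84 (binding); cotton uses 96 of 96 (binding).
From A_Bᵀ y = c: 2·y_dye + 2·y_cotton = 28; 1·y_dye + 3·y_cotton = 24.
→ y_dye = 9 and y_cotton = 5.
Δz = y_cotton·Δb = 5 × (5) = 25, so new z* = 1236 + 25 = 1261.

1261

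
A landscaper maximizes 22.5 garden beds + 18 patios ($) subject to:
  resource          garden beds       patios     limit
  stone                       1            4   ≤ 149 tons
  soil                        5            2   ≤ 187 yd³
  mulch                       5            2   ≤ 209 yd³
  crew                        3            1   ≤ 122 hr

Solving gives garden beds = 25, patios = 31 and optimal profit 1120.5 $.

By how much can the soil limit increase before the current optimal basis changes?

22

Binding constraints: stone, soil. The basis is B = [[1,4],[5,2]] with det -18.
Per unit increase in soil, x* moves by d = (0.2222, -0.0556).
The basis stays optimal until mulch becomes binding; allowable increase = 22 yd³.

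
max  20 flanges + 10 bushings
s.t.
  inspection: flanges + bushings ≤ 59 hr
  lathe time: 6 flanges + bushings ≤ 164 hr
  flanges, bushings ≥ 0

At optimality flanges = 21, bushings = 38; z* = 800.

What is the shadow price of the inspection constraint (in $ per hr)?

Both inspection and lathe time are binding at x*.
The binding rows give the dual system: 1·y_inspection + 6·y_lathe time = 20 and 1·y_inspection + 1·y_lathe time = 10.
This yields shadow prices y_inspection = 8, y_lathe time = 2.
Shadow price of inspection = 8.

8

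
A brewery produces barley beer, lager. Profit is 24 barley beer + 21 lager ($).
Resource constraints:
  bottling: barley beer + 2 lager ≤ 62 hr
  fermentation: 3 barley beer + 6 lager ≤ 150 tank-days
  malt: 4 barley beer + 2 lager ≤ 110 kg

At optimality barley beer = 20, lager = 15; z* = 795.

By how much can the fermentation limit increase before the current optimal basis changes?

36

Binding constraints: fermentation, malt. The basis is B = [[3,6],[4,2]] with det -18.
Per unit increase in fermentation, x* moves by d = (-0.1111, 0.2222).
The basis stays optimal until bottling becomes binding; allowable increase = 36 tank-days.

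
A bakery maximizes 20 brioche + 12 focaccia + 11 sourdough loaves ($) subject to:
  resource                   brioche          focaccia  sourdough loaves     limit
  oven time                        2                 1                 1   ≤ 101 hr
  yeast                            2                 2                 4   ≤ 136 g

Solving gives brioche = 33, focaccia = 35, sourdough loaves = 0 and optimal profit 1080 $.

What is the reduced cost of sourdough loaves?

At the optimum: oven time uses 101 of 101 (binding); yeast uses 136 of 136 (binding).
The binding rows give the dual system: 2·y_oven time + 2·y_yeast = 20 and 1·y_oven time + 2·y_yeast = 12.
→ y_oven time = 8 and y_yeast = 2.
Reduced cost of sourdough loaves: c₃ − yᵀa₃ = 11 − (8·1 + 2·4) = 11 − 16 = -5.

-5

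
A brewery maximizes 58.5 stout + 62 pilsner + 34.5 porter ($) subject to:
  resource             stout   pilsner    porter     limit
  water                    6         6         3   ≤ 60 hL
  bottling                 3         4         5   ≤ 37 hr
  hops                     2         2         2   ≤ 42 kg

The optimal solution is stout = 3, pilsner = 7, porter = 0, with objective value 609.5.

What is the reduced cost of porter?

-7

At the optimum: water uses 60 of 60 (binding); bottling uses 37 of 37 (binding); hops uses 20 of 42 (slack = 22).
Slack constraints have shadow price 0 (complementary slackness).
The binding rows give the dual system: 6·y_water + 3·y_bottling = 58.5 and 6·y_water + 4·y_bottling = 62.
This yields shadow prices y_water = 8, y_bottling = 3.5.
Reduced cost of porter: c₃ − yᵀa₃ = 34.5 − (8·3 + 3.5·5) = 34.5 − 41.5 = -7.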